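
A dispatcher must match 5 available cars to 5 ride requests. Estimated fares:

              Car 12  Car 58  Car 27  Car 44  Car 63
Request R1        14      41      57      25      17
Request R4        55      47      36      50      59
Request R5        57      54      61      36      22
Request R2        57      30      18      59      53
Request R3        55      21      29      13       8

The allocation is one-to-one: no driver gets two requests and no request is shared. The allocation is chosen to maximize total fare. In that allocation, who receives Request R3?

Car 12 receives Request R3.

This is a one-to-one assignment (maximum-weight bipartite matching).
Optimal: Car 12→Request R3 ($55), Car 58→Request R5 ($54), Car 27→Request R1 ($57), Car 44→Request R2 ($59), Car 63→Request R4 ($59) — total 55+54+57+59+59 = $284.
Row-greedy (each driver in turn takes its best remaining request) gives $228, worse by 56.
Checked against all permutations: $284 is optimal.
Car 12's own top request is Request R5 ($57), but forcing Car 12→Request R5 and reassigning the rest optimally gives only $253 — worse by 31.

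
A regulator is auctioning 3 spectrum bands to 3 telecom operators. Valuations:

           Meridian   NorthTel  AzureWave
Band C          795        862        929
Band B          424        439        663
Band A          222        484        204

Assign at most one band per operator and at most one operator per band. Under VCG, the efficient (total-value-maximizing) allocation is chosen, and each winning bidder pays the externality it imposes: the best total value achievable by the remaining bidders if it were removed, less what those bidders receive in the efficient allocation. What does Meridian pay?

Meridian pays $378M.

Efficient allocation: Meridian→Band C ($795M), NorthTel→Band A ($484M), AzureWave→Band B ($663M); total welfare W = $1942M.
Meridian receives Band C at value $795M, so the others get W − 795 = $1147M.
Without Meridian: best allocation of the remaining 2 bidders over all 3 bands is NorthTel→Band C ($862M), AzureWave→Band B ($663M), total $1525M.
VCG payment = (others' best without Meridian) − (others' welfare with Meridian) = 1525 − 1147 = $378M.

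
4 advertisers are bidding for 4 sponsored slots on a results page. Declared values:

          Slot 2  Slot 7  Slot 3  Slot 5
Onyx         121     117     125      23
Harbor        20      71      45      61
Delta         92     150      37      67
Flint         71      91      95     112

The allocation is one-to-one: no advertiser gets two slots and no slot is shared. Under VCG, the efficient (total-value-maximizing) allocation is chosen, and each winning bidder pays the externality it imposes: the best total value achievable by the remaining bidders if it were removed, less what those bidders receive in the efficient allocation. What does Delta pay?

Delta pays $30.

Efficient allocation: Onyx→Slot 2 ($121), Harbor→Slot 3 ($45), Delta→Slot 7 ($150), Flint→Slot 5 ($112); total welfare W = $428.
Delta receives Slot 7 at value $150, so the others get W − 150 = $278.
Without Delta: best allocation of the remaining 3 bidders over all 4 slots is Onyx→Slot 3 ($125), Harbor→Slot 7 ($71), Flint→Slot 5 ($112), total $308.
VCG payment = (others' best without Delta) − (others' welfare with Delta) = 308 − 278 = $30.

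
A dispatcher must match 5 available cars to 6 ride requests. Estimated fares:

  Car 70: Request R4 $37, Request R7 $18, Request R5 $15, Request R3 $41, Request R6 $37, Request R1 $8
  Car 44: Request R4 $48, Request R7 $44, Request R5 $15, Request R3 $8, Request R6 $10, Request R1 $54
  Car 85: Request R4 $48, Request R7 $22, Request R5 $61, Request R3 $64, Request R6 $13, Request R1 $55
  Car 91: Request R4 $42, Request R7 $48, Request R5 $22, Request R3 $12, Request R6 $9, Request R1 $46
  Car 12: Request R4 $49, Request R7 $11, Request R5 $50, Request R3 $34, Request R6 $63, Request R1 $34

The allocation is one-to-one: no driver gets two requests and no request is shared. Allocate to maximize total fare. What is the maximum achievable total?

Optimal: Car 70→Request R3 ($41), Car 44→Request R1 ($54), Car 85→Request R5 ($61), Car 91→Request R7 ($48), Car 12→Request R6 ($63) — total 41+54+61+48+63 = $267.
Column-greedy (each request in turn goes to its best remaining driver) gives $209, worse by 58.
Swapping Car 12↔Car 44 (Car 12→Request R1 $34, Car 44→Request R6 $10) loses 73.

Max total: $267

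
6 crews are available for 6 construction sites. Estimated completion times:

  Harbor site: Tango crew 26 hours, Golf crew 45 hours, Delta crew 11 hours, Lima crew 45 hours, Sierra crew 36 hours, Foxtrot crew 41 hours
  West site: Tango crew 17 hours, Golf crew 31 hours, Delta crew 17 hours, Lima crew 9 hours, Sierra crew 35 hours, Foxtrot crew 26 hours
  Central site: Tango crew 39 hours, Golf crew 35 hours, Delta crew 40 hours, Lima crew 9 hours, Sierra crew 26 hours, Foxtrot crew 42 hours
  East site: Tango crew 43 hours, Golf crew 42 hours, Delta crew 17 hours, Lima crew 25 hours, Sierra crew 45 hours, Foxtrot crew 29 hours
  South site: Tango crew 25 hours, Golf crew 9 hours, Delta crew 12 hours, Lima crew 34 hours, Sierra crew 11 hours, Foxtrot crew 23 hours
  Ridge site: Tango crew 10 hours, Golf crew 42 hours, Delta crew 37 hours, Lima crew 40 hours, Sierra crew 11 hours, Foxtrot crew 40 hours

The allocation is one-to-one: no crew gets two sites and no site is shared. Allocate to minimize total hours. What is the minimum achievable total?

Min total: 86 hours

Optimal: Tango crew→West site (17 hours), Golf crew→South site (9 hours), Delta crew→Harbor site (11 hours), Lima crew→Central site (9 hours), Sierra crew→Ridge site (11 hours), Foxtrot crew→East site (29 hours) — total 17+9+11+9+11+29 = 86 hours.
Column-greedy (each site in turn goes to its cheapest remaining crew) gives 94 hours, worse by 8.
Swapping Lima crew↔Delta crew (Lima crew→Harbor site 45 hours, Delta crew→Central site 40 hours) adds 65.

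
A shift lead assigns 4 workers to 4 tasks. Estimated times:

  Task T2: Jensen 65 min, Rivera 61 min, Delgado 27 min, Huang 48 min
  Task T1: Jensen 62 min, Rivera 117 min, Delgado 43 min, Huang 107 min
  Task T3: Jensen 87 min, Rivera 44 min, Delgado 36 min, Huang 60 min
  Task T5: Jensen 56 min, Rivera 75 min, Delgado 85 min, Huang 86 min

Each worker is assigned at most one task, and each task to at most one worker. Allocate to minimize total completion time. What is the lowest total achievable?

Minimum total: 191 min

This is a one-to-one assignment (minimum-cost bipartite matching).
Optimal: Jensen→Task T5 (56 min), Rivera→Task T3 (44 min), Delgado→Task T1 (43 min), Huang→Task T2 (48 min) — total 56+44+43+48 = 191 min.
Column-greedy (each task in turn goes to its cheapest remaining worker) gives 219 min, worse by 28.
Swapping Huang↔Delgado (Huang→Task T1 107 min, Delgado→Task T2 27 min) adds 43.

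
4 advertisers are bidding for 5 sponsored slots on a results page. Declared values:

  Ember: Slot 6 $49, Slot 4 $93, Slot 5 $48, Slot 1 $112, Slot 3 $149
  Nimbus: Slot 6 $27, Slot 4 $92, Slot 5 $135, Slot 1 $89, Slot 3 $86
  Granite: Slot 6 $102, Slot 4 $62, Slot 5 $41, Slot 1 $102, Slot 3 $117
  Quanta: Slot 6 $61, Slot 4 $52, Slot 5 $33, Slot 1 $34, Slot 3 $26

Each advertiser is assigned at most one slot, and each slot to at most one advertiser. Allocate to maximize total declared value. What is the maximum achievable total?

Maximum total: $447

Optimal: Ember→Slot 3 ($149), Nimbus→Slot 5 ($135), Granite→Slot 1 ($102), Quanta→Slot 6 ($61) — total 149+135+102+61 = $447.
Row-greedy (each advertiser in turn takes its best remaining slot) gives $438, worse by 9.
Next-best assignment: Ember→Slot 3, Nimbus→Slot 5, Granite→Slot 6, Quanta→Slot 4 = $438.
Checked against all permutations: $447 is optimal.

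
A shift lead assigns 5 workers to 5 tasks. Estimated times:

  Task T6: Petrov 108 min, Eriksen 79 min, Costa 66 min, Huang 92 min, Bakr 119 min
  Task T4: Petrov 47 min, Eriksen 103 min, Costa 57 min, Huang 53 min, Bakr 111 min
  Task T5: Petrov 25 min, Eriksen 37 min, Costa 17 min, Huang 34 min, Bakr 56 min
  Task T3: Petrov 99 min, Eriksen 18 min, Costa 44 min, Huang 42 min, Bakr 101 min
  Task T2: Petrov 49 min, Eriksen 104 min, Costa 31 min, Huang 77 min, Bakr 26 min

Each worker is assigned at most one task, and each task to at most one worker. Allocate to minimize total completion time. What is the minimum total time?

Min total: 188 min

Optimal: Petrov→Task T5 (25 min), Eriksen→Task T3 (18 min), Costa→Task T6 (66 min), Huang→Task T4 (53 min), Bakr→Task T2 (26 min) — total 25+18+66+53+26 = 188 min.
Row-greedy (each worker in turn takes its cheapest remaining task) gives 246 min, worse by 58.
Next-best assignment: Petrov→Task T4, Eriksen→Task T3, Costa→Task T6, Huang→Task T5, Bakr→Task T2 = 191 min.
Swapping Eriksen↔Petrov (Eriksen→Task T5 37 min, Petrov→Task T3 99 min) adds 93.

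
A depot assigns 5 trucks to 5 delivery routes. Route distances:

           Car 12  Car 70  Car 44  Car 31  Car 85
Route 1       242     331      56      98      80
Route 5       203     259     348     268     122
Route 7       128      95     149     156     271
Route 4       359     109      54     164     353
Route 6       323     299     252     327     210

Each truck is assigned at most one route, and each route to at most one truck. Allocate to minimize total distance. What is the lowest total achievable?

Min total: 660 km

Optimal: Car 12→Route 5 (203 km), Car 70→Route 7 (95 km), Car 44→Route 4 (54 km), Car 31→Route 1 (98 km), Car 85→Route 6 (210 km) — total 203+95+54+98+210 = 660 km.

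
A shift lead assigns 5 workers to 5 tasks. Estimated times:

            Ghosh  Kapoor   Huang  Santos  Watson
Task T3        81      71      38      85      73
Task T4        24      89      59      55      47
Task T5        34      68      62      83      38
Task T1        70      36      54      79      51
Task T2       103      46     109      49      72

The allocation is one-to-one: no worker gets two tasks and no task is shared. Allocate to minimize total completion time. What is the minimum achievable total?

Minimum total: 185 min

This is a one-to-one assignment (minimum-cost bipartite matching).
Optimal: Ghosh→Task T4 (24 min), Kapoor→Task T1 (36 min), Huang→Task T3 (38 min), Santos→Task T2 (49 min), Watson→Task T5 (38 min) — total 24+36+38+49+38 = 185 min.
Next-best assignment: Ghosh→Task T5, Kapoor→Task T1, Huang→Task T3, Santos→Task T2, Watson→Task T4 = 204 min.
No other one-to-one assignment undercuts 185 min.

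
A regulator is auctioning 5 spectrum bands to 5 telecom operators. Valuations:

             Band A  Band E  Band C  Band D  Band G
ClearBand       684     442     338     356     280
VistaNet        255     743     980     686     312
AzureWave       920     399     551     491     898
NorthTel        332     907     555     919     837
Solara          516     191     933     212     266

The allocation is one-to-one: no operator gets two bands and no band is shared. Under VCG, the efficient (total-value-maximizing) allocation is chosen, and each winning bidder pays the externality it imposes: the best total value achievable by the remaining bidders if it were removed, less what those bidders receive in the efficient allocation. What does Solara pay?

Solara pays $237M.

Efficient allocation: ClearBand→Band A ($684M), VistaNet→Band E ($743M), AzureWave→Band G ($898M), NorthTel→Band D ($919M), Solara→Band C ($933M); total welfare W = $4177M.
Solara receives Band C at value $933M, so the others get W − 933 = $3244M.
Without Solara: best allocation of the remaining 4 bidders over all 5 bands is ClearBand→Band A ($684M), VistaNet→Band C ($980M), AzureWave→Band G ($898M), NorthTel→Band D ($919M), total $3481M.
VCG payment = (others' best without Solara) − (others' welfare with Solara) = 3481 − 3244 = $237M.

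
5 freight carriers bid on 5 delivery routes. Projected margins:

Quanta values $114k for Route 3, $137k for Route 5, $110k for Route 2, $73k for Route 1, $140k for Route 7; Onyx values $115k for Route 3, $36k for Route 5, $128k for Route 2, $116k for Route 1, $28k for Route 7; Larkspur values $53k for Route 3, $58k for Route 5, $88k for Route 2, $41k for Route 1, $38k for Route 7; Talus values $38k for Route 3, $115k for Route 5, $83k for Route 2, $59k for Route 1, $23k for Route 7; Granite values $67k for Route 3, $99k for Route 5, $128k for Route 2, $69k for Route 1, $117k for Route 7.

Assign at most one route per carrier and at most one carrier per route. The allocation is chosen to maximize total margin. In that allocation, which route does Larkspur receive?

Optimal: Quanta→Route 7 ($140k), Onyx→Route 1 ($116k), Larkspur→Route 3 ($53k), Talus→Route 5 ($115k), Granite→Route 2 ($128k) — total 140+116+53+115+128 = $552k.
Max-entry greedy (repeatedly take the single best remaining cell) gives $505k, worse by 47.
Next-best assignment: Quanta→Route 3, Onyx→Route 1, Larkspur→Route 2, Talus→Route 5, Granite→Route 7 = $550k.
Larkspur's own top route is Route 2 ($88k), but forcing Larkspur→Route 2 and reassigning the rest optimally gives only $550k — worse by 2.

Larkspur receives Route 3.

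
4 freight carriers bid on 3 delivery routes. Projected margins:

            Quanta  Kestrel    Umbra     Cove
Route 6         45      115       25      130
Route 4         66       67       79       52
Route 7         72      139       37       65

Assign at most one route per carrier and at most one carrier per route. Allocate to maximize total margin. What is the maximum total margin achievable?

Optimal: Cove→Route 6 ($130k), Umbra→Route 4 ($79k), Kestrel→Route 7 ($139k) — total 130+79+139 = $348k.
Row-greedy (each carrier in turn takes its best remaining route) gives $266k, worse by 82.
Swapping Kestrel↔Umbra (Kestrel→Route 4 $67k, Umbra→Route 7 $37k) loses 114.
No other one-to-one assignment exceeds $348k.

Max total: $348k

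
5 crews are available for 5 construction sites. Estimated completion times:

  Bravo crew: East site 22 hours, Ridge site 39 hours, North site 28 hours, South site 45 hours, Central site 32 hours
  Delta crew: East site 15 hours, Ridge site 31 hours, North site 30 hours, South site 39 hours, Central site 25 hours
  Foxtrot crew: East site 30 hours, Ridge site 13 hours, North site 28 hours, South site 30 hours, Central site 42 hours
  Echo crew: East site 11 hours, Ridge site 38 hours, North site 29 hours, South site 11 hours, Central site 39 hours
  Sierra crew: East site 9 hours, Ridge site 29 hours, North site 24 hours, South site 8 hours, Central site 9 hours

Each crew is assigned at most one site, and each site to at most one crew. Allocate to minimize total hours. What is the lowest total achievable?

Optimal: Bravo crew→North site (28 hours), Delta crew→East site (15 hours), Foxtrot crew→Ridge site (13 hours), Echo crew→South site (11 hours), Sierra crew→Central site (9 hours) — total 28+15+13+11+9 = 76 hours.
No other one-to-one assignment undercuts 76 hours.

Min total: 76 hours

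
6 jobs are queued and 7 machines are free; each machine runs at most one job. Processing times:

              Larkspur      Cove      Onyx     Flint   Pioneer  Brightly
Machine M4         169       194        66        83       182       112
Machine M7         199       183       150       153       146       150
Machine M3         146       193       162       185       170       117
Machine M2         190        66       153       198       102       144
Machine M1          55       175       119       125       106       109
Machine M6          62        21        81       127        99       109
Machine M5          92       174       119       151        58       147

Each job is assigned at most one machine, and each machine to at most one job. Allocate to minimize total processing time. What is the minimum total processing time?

Optimal: Larkspur→Machine M1 (55 min), Cove→Machine M2 (66 min), Onyx→Machine M6 (81 min), Flint→Machine M4 (83 min), Pioneer→Machine M5 (58 min), Brightly→Machine M3 (117 min) — total 55+66+81+83+58+117 = 460 min.
Min-entry greedy (repeatedly take the single cheapest remaining cell) gives 470 min, worse by 10.
Next-best assignment: Larkspur→Machine M1, Cove→Machine M6, Onyx→Machine M4, Flint→Machine M7, Pioneer→Machine M5, Brightly→Machine M3 = 470 min.

Minimum total: 460 min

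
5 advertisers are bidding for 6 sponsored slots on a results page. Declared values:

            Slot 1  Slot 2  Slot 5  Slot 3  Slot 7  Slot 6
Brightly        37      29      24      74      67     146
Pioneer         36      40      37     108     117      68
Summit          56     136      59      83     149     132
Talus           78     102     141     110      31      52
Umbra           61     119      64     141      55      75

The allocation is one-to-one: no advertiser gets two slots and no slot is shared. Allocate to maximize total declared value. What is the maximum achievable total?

Treat this as an assignment problem: match each advertiser to one slot.
Optimal: Brightly→Slot 6 ($146), Pioneer→Slot 7 ($117), Summit→Slot 2 ($136), Talus→Slot 5 ($141), Umbra→Slot 3 ($141) — total 146+117+136+141+141 = $681.
Max-entry greedy (repeatedly take the single best remaining cell) gives $617, worse by 64.
Next-best assignment: Brightly→Slot 6, Pioneer→Slot 3, Summit→Slot 7, Talus→Slot 5, Umbra→Slot 2 = $663.

Max total: $681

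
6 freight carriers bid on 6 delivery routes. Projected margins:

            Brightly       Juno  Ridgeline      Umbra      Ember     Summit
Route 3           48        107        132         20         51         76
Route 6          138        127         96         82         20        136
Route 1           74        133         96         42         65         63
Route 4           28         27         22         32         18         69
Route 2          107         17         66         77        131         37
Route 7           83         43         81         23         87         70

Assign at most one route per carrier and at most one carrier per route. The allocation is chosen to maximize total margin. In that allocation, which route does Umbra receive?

Umbra receives Route 4.

Optimal: Brightly→Route 7 ($83k), Juno→Route 1 ($133k), Ridgeline→Route 3 ($132k), Umbra→Route 4 ($32k), Ember→Route 2 ($131k), Summit→Route 6 ($136k) — total 83+133+132+32+131+136 = $647k.
Column-greedy (each route in turn goes to its best remaining carrier) gives $626k, worse by 21.
Next-best assignment: Brightly→Route 6, Juno→Route 1, Ridgeline→Route 3, Umbra→Route 4, Ember→Route 2, Summit→Route 7 = $636k.
Umbra's own top route is Route 6 ($82k), but forcing Umbra→Route 6 and reassigning the rest optimally gives only $630k — worse by 17.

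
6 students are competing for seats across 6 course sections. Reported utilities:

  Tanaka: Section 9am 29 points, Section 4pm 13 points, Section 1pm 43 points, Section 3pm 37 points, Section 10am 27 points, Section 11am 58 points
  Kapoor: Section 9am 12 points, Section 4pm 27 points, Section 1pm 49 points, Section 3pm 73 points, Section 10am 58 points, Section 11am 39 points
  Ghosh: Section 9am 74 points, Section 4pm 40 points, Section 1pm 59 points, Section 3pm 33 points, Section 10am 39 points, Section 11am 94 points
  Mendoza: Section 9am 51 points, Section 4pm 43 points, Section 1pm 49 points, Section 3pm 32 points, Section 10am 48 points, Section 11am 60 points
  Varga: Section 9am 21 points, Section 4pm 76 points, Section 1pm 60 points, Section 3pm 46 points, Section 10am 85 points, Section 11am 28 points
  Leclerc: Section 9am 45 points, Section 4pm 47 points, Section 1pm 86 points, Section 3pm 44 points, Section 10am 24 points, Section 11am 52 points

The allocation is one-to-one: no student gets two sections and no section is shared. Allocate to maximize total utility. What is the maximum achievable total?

Optimal: Tanaka→Section 11am (58 points), Kapoor→Section 3pm (73 points), Ghosh→Section 9am (74 points), Mendoza→Section 4pm (43 points), Varga→Section 10am (85 points), Leclerc→Section 1pm (86 points) — total 58+73+74+43+85+86 = 419 points.
Row-greedy (each student in turn takes its best remaining section) gives 386 points, worse by 33.
Next-best assignment: Tanaka→Section 11am, Kapoor→Section 3pm, Ghosh→Section 9am, Mendoza→Section 10am, Varga→Section 4pm, Leclerc→Section 1pm = 415 points.

Maximum total: 419 points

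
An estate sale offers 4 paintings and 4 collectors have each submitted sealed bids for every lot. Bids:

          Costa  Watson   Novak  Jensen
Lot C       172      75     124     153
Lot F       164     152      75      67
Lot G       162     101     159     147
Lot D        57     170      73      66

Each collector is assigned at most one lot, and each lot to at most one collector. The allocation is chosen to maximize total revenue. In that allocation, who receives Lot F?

Optimal: Costa→Lot F ($164), Watson→Lot D ($170), Novak→Lot G ($159), Jensen→Lot C ($153) — total 164+170+159+153 = $646.
Max-entry greedy (repeatedly take the single best remaining cell) gives $568, worse by 78.
Next-best assignment: Costa→Lot F, Watson→Lot D, Novak→Lot C, Jensen→Lot G = $605.
Swapping Jensen↔Novak (Jensen→Lot G $147, Novak→Lot C $124) loses 41.
No other one-to-one assignment exceeds $646.
Costa's own top lot is Lot C ($172), but forcing Costa→Lot C and reassigning the rest optimally gives only $568 — worse by 78.

Costa receives Lot F.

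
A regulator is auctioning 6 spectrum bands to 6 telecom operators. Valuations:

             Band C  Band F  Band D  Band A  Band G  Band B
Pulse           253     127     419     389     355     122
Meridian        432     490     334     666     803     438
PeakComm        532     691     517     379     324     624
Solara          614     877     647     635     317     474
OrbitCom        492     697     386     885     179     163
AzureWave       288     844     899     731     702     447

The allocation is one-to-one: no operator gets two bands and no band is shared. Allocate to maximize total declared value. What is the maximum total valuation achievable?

Optimal: Pulse→Band C ($253M), Meridian→Band G ($803M), PeakComm→Band B ($624M), Solara→Band F ($877M), OrbitCom→Band A ($885M), AzureWave→Band D ($899M) — total 253+803+624+877+885+899 = $4341M.
Row-greedy (each operator in turn takes its best remaining band) gives $3487M, worse by 854.
Next-best assignment: Pulse→Band D, Meridian→Band G, PeakComm→Band B, Solara→Band C, OrbitCom→Band A, AzureWave→Band F = $4189M.
No other one-to-one assignment exceeds $4341M.

Max total: $4341M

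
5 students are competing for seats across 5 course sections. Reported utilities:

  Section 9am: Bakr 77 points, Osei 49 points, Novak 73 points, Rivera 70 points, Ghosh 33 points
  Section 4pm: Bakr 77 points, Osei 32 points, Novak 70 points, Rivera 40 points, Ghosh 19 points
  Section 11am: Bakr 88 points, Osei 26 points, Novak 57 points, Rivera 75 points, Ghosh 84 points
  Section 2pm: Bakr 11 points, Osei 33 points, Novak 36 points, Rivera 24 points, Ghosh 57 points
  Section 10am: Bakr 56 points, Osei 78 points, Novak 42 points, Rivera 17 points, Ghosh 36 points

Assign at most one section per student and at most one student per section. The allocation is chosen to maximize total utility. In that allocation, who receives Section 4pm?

Optimal: Bakr→Section 11am (88 points), Osei→Section 10am (78 points), Novak→Section 4pm (70 points), Rivera→Section 9am (70 points), Ghosh→Section 2pm (57 points) — total 88+78+70+70+57 = 363 points.
Max-entry greedy (repeatedly take the single best remaining cell) gives 336 points, worse by 27.
Novak's own top section is Section 9am (73 points), but forcing Novak→Section 9am and reassigning the rest optimally gives only 360 points — worse by 3.

Novak receives Section 4pm.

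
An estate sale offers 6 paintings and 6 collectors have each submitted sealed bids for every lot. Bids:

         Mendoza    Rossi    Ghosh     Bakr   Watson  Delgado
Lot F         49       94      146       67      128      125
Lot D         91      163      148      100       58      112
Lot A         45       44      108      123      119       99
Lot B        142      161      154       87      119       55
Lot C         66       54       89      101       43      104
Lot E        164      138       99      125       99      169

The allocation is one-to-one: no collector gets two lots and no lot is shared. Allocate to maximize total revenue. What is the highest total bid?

Optimal: Mendoza→Lot B ($142), Rossi→Lot D ($163), Ghosh→Lot F ($146), Bakr→Lot C ($101), Watson→Lot A ($119), Delgado→Lot E ($169) — total 142+163+146+101+119+169 = $840.
Max-entry greedy (repeatedly take the single best remaining cell) gives $803, worse by 37.

Maximum total: $840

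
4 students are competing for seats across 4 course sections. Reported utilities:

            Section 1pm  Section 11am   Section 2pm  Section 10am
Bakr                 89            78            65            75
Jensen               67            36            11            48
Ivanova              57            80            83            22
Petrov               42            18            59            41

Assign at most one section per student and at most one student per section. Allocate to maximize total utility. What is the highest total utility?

Maximum total: 281 points

Optimal: Bakr→Section 10am (75 points), Jensen→Section 1pm (67 points), Ivanova→Section 11am (80 points), Petrov→Section 2pm (59 points) — total 75+67+80+59 = 281 points.
Row-greedy (each student in turn takes its best remaining section) gives 238 points, worse by 43.
Next-best assignment: Bakr→Section 1pm, Jensen→Section 10am, Ivanova→Section 11am, Petrov→Section 2pm = 276 points.
No other one-to-one assignment exceeds 281 points.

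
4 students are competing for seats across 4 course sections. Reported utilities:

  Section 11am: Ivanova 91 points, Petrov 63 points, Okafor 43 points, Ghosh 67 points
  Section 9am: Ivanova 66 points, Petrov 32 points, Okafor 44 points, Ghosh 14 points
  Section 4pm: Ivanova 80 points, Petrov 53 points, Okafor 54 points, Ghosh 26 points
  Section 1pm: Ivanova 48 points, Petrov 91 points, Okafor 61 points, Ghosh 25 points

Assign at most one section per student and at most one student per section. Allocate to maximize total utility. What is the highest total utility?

Maximum total: 282 points

Treat this as an assignment problem: match each student to one section.
Optimal: Ivanova→Section 4pm (80 points), Petrov→Section 1pm (91 points), Okafor→Section 9am (44 points), Ghosh→Section 11am (67 points) — total 80+91+44+67 = 282 points.
Column-greedy (each section in turn goes to its best remaining student) gives 213 points, worse by 69.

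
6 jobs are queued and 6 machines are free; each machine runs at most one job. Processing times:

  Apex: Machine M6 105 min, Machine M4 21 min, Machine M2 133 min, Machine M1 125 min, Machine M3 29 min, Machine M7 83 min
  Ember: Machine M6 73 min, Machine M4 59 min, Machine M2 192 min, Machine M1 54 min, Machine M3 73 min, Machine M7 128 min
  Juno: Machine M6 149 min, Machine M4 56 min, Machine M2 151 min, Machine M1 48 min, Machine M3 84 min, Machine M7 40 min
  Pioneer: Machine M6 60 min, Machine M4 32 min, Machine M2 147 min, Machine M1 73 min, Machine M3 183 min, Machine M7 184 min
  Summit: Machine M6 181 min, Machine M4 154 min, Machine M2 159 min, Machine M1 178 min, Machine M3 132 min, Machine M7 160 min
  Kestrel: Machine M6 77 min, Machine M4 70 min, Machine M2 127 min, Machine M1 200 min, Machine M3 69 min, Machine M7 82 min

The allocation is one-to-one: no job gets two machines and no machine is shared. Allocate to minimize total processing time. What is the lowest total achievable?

Minimum total: 391 min

Optimal: Apex→Machine M3 (29 min), Ember→Machine M1 (54 min), Juno→Machine M7 (40 min), Pioneer→Machine M4 (32 min), Summit→Machine M2 (159 min), Kestrel→Machine M6 (77 min) — total 29+54+40+32+159+77 = 391 min.
Column-greedy (each machine in turn goes to its cheapest remaining job) gives 489 min, worse by 98.
Checked against all permutations: 391 min is optimal.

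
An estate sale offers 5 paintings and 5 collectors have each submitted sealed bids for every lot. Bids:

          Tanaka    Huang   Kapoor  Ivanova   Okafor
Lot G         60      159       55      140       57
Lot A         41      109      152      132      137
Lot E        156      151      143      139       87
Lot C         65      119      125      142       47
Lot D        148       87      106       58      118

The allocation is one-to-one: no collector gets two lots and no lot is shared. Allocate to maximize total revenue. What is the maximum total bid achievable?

Optimal: Tanaka→Lot D ($148), Huang→Lot G ($159), Kapoor→Lot E ($143), Ivanova→Lot C ($142), Okafor→Lot A ($137) — total 148+159+143+142+137 = $729.
Row-greedy (each collector in turn takes its best remaining lot) gives $727, worse by 2.
Checked against all permutations: $729 is optimal.

Max total: $729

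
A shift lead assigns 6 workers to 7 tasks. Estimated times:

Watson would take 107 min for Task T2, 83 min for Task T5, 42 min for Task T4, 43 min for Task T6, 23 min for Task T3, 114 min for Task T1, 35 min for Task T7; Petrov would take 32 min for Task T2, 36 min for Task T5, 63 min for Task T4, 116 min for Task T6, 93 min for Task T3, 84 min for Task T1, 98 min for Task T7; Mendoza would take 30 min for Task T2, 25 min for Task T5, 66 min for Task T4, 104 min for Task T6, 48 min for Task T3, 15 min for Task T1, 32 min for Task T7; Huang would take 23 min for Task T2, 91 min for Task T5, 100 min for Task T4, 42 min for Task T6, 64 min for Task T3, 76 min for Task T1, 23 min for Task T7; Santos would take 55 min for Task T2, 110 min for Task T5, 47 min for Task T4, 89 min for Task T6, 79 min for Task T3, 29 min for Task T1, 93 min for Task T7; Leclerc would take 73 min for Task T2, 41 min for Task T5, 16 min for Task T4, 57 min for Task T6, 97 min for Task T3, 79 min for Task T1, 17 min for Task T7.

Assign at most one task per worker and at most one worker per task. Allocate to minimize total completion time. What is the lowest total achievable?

Min total: 148 min

Treat this as an assignment problem: match each worker to one task.
Optimal: Watson→Task T3 (23 min), Petrov→Task T2 (32 min), Mendoza→Task T5 (25 min), Huang→Task T7 (23 min), Santos→Task T1 (29 min), Leclerc→Task T4 (16 min) — total 23+32+25+23+29+16 = 148 min.
Row-greedy (each worker in turn takes its cheapest remaining task) gives 181 min, worse by 33.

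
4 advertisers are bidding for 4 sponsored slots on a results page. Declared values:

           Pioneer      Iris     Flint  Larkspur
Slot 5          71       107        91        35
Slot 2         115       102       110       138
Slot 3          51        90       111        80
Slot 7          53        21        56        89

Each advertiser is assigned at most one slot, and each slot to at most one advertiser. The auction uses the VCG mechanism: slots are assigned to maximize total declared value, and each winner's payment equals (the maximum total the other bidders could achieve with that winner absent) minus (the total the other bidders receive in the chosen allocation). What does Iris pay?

Efficient allocation: Pioneer→Slot 2 ($115), Iris→Slot 5 ($107), Flint→Slot 3 ($111), Larkspur→Slot 7 ($89); total welfare W = $422.
Iris receives Slot 5 at value $107, so the others get W − 107 = $315.
Without Iris: best allocation of the remaining 3 bidders over all 4 slots is Pioneer→Slot 5 ($71), Flint→Slot 3 ($111), Larkspur→Slot 2 ($138), total $320.
VCG payment = (others' best without Iris) − (others' welfare with Iris) = 320 − 315 = $5.

Iris pays $5.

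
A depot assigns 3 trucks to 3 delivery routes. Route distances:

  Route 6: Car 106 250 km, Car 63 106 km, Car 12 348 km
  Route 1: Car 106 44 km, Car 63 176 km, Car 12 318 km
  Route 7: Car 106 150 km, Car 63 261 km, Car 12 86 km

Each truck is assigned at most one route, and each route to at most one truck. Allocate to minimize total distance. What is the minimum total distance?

Optimal: Car 106→Route 1 (44 km), Car 63→Route 6 (106 km), Car 12→Route 7 (86 km) — total 44+106+86 = 236 km.
Next-best assignment: Car 106→Route 6, Car 63→Route 1, Car 12→Route 7 = 512 km.

Minimum total: 236 km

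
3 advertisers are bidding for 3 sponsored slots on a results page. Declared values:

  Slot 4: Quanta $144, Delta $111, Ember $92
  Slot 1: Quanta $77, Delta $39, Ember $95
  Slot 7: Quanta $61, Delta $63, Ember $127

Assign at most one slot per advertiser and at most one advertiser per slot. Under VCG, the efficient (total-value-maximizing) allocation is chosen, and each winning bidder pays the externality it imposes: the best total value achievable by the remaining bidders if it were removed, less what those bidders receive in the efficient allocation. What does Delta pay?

Delta pays $67.

Efficient allocation: Quanta→Slot 1 ($77), Delta→Slot 4 ($111), Ember→Slot 7 ($127); total welfare W = $315.
Delta receives Slot 4 at value $111, so the others get W − 111 = $204.
Without Delta: best allocation of the remaining 2 bidders over all 3 slots is Quanta→Slot 4 ($144), Ember→Slot 7 ($127), total $271.
VCG payment = (others' best without Delta) − (others' welfare with Delta) = 271 − 204 = $67.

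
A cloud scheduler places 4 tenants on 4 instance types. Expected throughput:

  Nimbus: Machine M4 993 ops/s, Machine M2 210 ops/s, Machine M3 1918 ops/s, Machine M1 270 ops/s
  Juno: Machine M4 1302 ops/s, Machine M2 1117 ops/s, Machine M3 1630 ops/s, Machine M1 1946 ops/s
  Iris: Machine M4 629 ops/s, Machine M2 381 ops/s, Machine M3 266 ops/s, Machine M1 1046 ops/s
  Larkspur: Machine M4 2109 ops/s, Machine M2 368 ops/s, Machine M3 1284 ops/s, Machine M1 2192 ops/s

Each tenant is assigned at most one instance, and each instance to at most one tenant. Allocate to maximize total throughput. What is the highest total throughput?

Maximum total: 6354 ops/s

Optimal: Nimbus→Machine M3 (1918 ops/s), Juno→Machine M1 (1946 ops/s), Iris→Machine M2 (381 ops/s), Larkspur→Machine M4 (2109 ops/s) — total 1918+1946+381+2109 = 6354 ops/s.
Row-greedy (each tenant in turn takes its best remaining instance) gives 4861 ops/s, worse by 1493.
Swapping Juno↔Larkspur (Juno→Machine M4 1302 ops/s, Larkspur→Machine M1 2192 ops/s) loses 561.
No other one-to-one assignment exceeds 6354 ops/s.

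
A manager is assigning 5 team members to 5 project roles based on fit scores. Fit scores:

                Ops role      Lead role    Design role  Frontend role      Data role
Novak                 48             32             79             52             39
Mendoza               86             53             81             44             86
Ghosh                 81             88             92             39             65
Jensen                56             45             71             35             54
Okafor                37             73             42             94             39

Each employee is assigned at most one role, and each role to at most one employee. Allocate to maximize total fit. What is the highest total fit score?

Max total: 403 pts

This is the linear assignment problem.
Optimal: Novak→Design role (79 pts), Mendoza→Data role (86 pts), Ghosh→Lead role (88 pts), Jensen→Ops role (56 pts), Okafor→Frontend role (94 pts) — total 79+86+88+56+94 = 403 pts.
Max-entry greedy (repeatedly take the single best remaining cell) gives 358 pts, worse by 45.
Next-best assignment: Novak→Design role, Mendoza→Ops role, Ghosh→Lead role, Jensen→Data role, Okafor→Frontend role = 401 pts.
Swapping Ghosh↔Jensen (Ghosh→Ops role 81 pts, Jensen→Lead role 45 pts) loses 18.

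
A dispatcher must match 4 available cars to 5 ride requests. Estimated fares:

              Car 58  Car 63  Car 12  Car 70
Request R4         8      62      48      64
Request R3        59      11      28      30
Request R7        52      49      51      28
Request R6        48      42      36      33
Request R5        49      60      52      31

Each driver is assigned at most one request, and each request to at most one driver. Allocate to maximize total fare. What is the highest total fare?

Maximum total: $234

This is a one-to-one assignment (maximum-weight bipartite matching).
Optimal: Car 58→Request R3 ($59), Car 63→Request R5 ($60), Car 12→Request R7 ($51), Car 70→Request R4 ($64) — total 59+60+51+64 = $234.
Row-greedy (each driver in turn takes its best remaining request) gives $206, worse by 28.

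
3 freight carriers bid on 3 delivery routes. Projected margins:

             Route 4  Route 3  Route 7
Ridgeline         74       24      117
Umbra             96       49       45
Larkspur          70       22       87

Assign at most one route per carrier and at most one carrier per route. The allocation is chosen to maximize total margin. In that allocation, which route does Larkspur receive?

Optimal: Ridgeline→Route 7 ($117k), Umbra→Route 3 ($49k), Larkspur→Route 4 ($70k) — total 117+49+70 = $236k.
Max-entry greedy (repeatedly take the single best remaining cell) gives $235k, worse by 1.
Every other assignment is strictly worse.
Larkspur's own top route is Route 7 ($87k), but forcing Larkspur→Route 7 and reassigning the rest optimally gives only $210k — worse by 26.

Larkspur receives Route 4.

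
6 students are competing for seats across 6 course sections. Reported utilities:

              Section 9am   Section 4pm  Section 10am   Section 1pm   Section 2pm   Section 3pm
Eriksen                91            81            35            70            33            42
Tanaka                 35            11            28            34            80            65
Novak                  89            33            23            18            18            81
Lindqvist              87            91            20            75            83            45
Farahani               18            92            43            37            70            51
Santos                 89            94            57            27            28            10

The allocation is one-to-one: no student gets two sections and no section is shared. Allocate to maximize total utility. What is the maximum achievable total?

Optimal: Eriksen→Section 9am (91 points), Tanaka→Section 2pm (80 points), Novak→Section 3pm (81 points), Lindqvist→Section 1pm (75 points), Farahani→Section 4pm (92 points), Santos→Section 10am (57 points) — total 91+80+81+75+92+57 = 476 points.
Max-entry greedy (repeatedly take the single best remaining cell) gives 426 points, worse by 50.
Next-best assignment: Eriksen→Section 1pm, Tanaka→Section 2pm, Novak→Section 3pm, Lindqvist→Section 9am, Farahani→Section 4pm, Santos→Section 10am = 467 points.

Maximum total: 476 points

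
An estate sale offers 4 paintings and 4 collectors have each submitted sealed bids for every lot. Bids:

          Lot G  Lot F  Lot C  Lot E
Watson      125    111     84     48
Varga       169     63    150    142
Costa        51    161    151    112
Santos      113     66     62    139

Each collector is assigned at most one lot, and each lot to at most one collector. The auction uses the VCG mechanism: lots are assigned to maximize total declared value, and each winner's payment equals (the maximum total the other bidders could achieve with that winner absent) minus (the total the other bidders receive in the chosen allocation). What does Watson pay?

Efficient allocation: Watson→Lot G ($125), Varga→Lot C ($150), Costa→Lot F ($161), Santos→Lot E ($139); total welfare W = $575.
Watson receives Lot G at value $125, so the others get W − 125 = $450.
Without Watson: best allocation of the remaining 3 bidders over all 4 lots is Varga→Lot G ($169), Costa→Lot F ($161), Santos→Lot E ($139), total $469.
VCG payment = (others' best without Watson) − (others' welfare with Watson) = 469 − 450 = $19.

Watson pays $19.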